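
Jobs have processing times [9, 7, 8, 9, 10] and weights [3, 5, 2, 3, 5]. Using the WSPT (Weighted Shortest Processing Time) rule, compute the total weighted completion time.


Compute p/w ratios and sort ascending (WSPT): [(7, 5), (10, 5), (9, 3), (9, 3), (8, 2)]
Compute weighted completion times:
  Job (p=7,w=5): C=7, w*C=5*7=35
  Job (p=10,w=5): C=17, w*C=5*17=85
  Job (p=9,w=3): C=26, w*C=3*26=78
  Job (p=9,w=3): C=35, w*C=3*35=105
  Job (p=8,w=2): C=43, w*C=2*43=86
Total weighted completion time = 389

389


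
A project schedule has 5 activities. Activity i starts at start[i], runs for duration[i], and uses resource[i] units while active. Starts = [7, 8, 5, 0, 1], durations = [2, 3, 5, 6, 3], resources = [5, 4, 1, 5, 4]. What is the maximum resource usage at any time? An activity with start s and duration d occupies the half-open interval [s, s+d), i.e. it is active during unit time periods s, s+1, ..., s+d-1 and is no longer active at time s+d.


Each activity i is active on [start_i, start_i + duration_i).
Compute total resource usage per time slot:
  t=0: active resources = [5], total = 5
  t=1: active resources = [5, 4], total = 9
  t=2: active resources = [5, 4], total = 9
  t=3: active resources = [5, 4], total = 9
  t=4: active resources = [5], total = 5
  t=5: active resources = [1, 5], total = 6
  t=6: active resources = [1], total = 1
  t=7: active resources = [5, 1], total = 6
  t=8: active resources = [5, 4, 1], total = 10
  t=9: active resources = [4, 1], total = 5
  t=10: active resources = [4], total = 4
Peak resource demand = 10

10


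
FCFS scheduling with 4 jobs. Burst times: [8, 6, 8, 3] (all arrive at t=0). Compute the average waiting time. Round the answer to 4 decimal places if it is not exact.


FCFS order (as given): [8, 6, 8, 3]
Waiting times:
  Job 1: wait = 0
  Job 2: wait = 8
  Job 3: wait = 14
  Job 4: wait = 22
Sum of waiting times = 44
Average waiting time = 44/4 = 11.0

11.0


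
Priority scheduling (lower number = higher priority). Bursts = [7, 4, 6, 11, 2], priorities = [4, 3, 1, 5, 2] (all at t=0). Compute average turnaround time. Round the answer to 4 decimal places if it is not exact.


Sort by priority (ascending = highest first):
Order: [(1, 6), (2, 2), (3, 4), (4, 7), (5, 11)]
Completion times:
  Priority 1, burst=6, C=6
  Priority 2, burst=2, C=8
  Priority 3, burst=4, C=12
  Priority 4, burst=7, C=19
  Priority 5, burst=11, C=30
Average turnaround = 75/5 = 15.0

15.0


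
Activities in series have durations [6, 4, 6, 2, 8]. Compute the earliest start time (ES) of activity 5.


Activity 5 starts after activities 1 through 4 complete.
Predecessor durations: [6, 4, 6, 2]
ES = 6 + 4 + 6 + 2 = 18

18


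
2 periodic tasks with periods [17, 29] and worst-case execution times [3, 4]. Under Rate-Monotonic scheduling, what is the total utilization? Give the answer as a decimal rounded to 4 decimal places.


Compute individual utilizations (exact fractions):
  Task 1: C/T = 3/17 (approx. 0.1765)
  Task 2: C/T = 4/29 (approx. 0.1379)
Total utilization U = 3/17 + 4/29 = 155/493
Rounded to 4 decimal places: U = 0.3144
RM (Liu & Layland) bound for 2 tasks = 0.828427; compare with U = 155/493 (approx. 0.314402)
U <= bound, so schedulable by RM sufficient condition.

0.3144


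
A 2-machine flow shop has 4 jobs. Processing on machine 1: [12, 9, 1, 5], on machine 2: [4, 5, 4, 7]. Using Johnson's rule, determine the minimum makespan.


Apply Johnson's rule:
  Group 1 (a <= b): [(3, 1, 4), (4, 5, 7)]
  Group 2 (a > b): [(2, 9, 5), (1, 12, 4)]
Optimal job order: [3, 4, 2, 1]
Schedule:
  Job 3: M1 done at 1, M2 done at 5
  Job 4: M1 done at 6, M2 done at 13
  Job 2: M1 done at 15, M2 done at 20
  Job 1: M1 done at 27, M2 done at 31
Makespan = 31

31


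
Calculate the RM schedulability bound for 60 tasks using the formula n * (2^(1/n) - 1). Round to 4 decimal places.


Compute 2^(1/60) = 1.0116194403
Subtract 1: 1.0116194403 - 1 = 0.0116194403
Multiply by n: 60 * 0.0116194403 = 0.6971664180
Round to 4 dp: 0.6972

0.6972


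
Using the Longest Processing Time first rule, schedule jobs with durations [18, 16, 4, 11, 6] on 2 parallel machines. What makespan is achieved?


Sort jobs in decreasing order (LPT): [18, 16, 11, 6, 4]
Assign each job to the least loaded machine:
  Machine 1: jobs [18, 6, 4], load = 28
  Machine 2: jobs [16, 11], load = 27
Makespan = max load = 28

28


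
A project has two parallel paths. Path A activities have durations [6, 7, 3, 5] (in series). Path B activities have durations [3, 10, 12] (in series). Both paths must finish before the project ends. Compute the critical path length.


Path A total = 6 + 7 + 3 + 5 = 21
Path B total = 3 + 10 + 12 = 25
Critical path = longest path = max(21, 25) = 25

25


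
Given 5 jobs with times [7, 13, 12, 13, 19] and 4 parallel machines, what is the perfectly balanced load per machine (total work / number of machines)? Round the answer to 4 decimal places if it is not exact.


Total processing time = 7 + 13 + 12 + 13 + 19 = 64
Number of machines = 4
Ideal balanced load = 64 / 4 = 16.0

16.0


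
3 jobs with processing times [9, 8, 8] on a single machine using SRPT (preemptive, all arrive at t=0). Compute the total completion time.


Since all jobs arrive at t=0, SRPT equals SPT ordering.
SPT order: [8, 8, 9]
Completion times:
  Job 1: p=8, C=8
  Job 2: p=8, C=16
  Job 3: p=9, C=25
Total completion time = 8 + 16 + 25 = 49

49


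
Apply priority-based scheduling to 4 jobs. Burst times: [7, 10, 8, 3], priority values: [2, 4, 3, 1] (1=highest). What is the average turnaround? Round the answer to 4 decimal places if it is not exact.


Sort by priority (ascending = highest first):
Order: [(1, 3), (2, 7), (3, 8), (4, 10)]
Completion times:
  Priority 1, burst=3, C=3
  Priority 2, burst=7, C=10
  Priority 3, burst=8, C=18
  Priority 4, burst=10, C=28
Average turnaround = 59/4 = 14.75

14.75


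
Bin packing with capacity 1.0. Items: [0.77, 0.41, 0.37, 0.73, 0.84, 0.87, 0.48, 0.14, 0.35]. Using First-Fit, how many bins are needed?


Place items sequentially using First-Fit:
  Item 0.77 -> new Bin 1
  Item 0.41 -> new Bin 2
  Item 0.37 -> Bin 2 (now 0.78)
  Item 0.73 -> new Bin 3
  Item 0.84 -> new Bin 4
  Item 0.87 -> new Bin 5
  Item 0.48 -> new Bin 6
  Item 0.14 -> Bin 1 (now 0.91)
  Item 0.35 -> Bin 6 (now 0.83)
Total bins used = 6

6


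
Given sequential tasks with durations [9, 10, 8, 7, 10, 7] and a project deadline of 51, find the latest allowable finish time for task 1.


LF(activity 1) = deadline - sum of successor durations
Successors: activities 2 through 6 with durations [10, 8, 7, 10, 7]
Sum of successor durations = 42
LF = 51 - 42 = 9

9


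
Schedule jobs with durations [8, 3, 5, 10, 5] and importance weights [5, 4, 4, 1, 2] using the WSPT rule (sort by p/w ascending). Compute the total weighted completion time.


Compute p/w ratios and sort ascending (WSPT): [(3, 4), (5, 4), (8, 5), (5, 2), (10, 1)]
Compute weighted completion times:
  Job (p=3,w=4): C=3, w*C=4*3=12
  Job (p=5,w=4): C=8, w*C=4*8=32
  Job (p=8,w=5): C=16, w*C=5*16=80
  Job (p=5,w=2): C=21, w*C=2*21=42
  Job (p=10,w=1): C=31, w*C=1*31=31
Total weighted completion time = 197

197


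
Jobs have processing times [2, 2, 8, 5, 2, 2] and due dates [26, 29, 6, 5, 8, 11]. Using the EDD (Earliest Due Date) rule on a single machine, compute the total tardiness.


Sort by due date (EDD order): [(5, 5), (8, 6), (2, 8), (2, 11), (2, 26), (2, 29)]
Compute completion times and tardiness:
  Job 1: p=5, d=5, C=5, tardiness=max(0,5-5)=0
  Job 2: p=8, d=6, C=13, tardiness=max(0,13-6)=7
  Job 3: p=2, d=8, C=15, tardiness=max(0,15-8)=7
  Job 4: p=2, d=11, C=17, tardiness=max(0,17-11)=6
  Job 5: p=2, d=26, C=19, tardiness=max(0,19-26)=0
  Job 6: p=2, d=29, C=21, tardiness=max(0,21-29)=0
Total tardiness = 20

20


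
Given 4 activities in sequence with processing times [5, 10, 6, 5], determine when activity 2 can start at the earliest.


Activity 2 starts after activities 1 through 1 complete.
Predecessor durations: [5]
ES = 5 = 5

5


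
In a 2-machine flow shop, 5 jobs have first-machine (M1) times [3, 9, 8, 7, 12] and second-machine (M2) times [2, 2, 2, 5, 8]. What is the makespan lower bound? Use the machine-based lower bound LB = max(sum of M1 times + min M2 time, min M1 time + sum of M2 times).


LB1 = sum(M1 times) + min(M2 times) = 39 + 2 = 41
LB2 = min(M1 times) + sum(M2 times) = 3 + 19 = 22
Lower bound = max(LB1, LB2) = max(41, 22) = 41

41


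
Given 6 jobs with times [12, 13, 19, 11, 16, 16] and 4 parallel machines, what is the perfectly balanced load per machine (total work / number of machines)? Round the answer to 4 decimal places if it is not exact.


Total processing time = 12 + 13 + 19 + 11 + 16 + 16 = 87
Number of machines = 4
Ideal balanced load = 87 / 4 = 21.75

21.75


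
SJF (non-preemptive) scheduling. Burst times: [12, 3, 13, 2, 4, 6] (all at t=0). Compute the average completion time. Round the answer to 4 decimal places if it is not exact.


SJF order (ascending): [2, 3, 4, 6, 12, 13]
Completion times:
  Job 1: burst=2, C=2
  Job 2: burst=3, C=5
  Job 3: burst=4, C=9
  Job 4: burst=6, C=15
  Job 5: burst=12, C=27
  Job 6: burst=13, C=40
Average completion = 98/6 = 16.3333

16.3333


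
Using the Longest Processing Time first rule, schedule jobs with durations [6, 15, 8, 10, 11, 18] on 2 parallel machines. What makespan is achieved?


Sort jobs in decreasing order (LPT): [18, 15, 11, 10, 8, 6]
Assign each job to the least loaded machine:
  Machine 1: jobs [18, 10, 6], load = 34
  Machine 2: jobs [15, 11, 8], load = 34
Makespan = max load = 34

34


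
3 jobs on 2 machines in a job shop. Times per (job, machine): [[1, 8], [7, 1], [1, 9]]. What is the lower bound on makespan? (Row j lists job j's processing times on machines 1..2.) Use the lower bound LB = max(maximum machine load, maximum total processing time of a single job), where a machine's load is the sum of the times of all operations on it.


Machine loads:
  Machine 1: 1 + 7 + 1 = 9
  Machine 2: 8 + 1 + 9 = 18
Max machine load = 18
Job totals:
  Job 1: 9
  Job 2: 8
  Job 3: 10
Max job total = 10
Lower bound = max(18, 10) = 18

18


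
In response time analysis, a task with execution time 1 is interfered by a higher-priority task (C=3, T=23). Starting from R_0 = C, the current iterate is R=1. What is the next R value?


R_next = C + ceil(R_prev / T_hp) * C_hp
ceil(1 / 23) = ceil(0.0435) = 1
Interference = 1 * 3 = 3
R_next = 1 + 3 = 4

4


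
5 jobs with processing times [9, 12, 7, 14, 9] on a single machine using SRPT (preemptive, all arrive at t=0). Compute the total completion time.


Since all jobs arrive at t=0, SRPT equals SPT ordering.
SPT order: [7, 9, 9, 12, 14]
Completion times:
  Job 1: p=7, C=7
  Job 2: p=9, C=16
  Job 3: p=9, C=25
  Job 4: p=12, C=37
  Job 5: p=14, C=51
Total completion time = 7 + 16 + 25 + 37 + 51 = 136

136


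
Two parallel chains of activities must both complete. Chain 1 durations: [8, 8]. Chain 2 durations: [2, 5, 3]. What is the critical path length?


Path A total = 8 + 8 = 16
Path B total = 2 + 5 + 3 = 10
Critical path = longest path = max(16, 10) = 16

16


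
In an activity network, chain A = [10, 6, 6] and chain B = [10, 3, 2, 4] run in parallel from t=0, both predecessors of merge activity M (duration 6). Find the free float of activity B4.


ES(B4) = sum of predecessors on chain B = 15
EF(B4) = ES + duration = 15 + 4 = 19
Successor of B4 is M. ES(M) = max(sum(A), sum(B)) = max(22, 19) = 22
Free float = ES(successor) - EF(current) = 22 - 19 = 3

3


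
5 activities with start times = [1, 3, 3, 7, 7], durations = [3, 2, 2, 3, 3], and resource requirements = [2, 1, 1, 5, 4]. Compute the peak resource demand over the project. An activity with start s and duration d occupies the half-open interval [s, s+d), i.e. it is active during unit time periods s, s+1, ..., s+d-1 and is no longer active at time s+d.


Each activity i is active on [start_i, start_i + duration_i).
Compute total resource usage per time slot:
  t=0: active resources = [], total = 0
  t=1: active resources = [2], total = 2
  t=2: active resources = [2], total = 2
  t=3: active resources = [2, 1, 1], total = 4
  t=4: active resources = [1, 1], total = 2
  t=5: active resources = [], total = 0
  t=6: active resources = [], total = 0
  t=7: active resources = [5, 4], total = 9
  t=8: active resources = [5, 4], total = 9
  t=9: active resources = [5, 4], total = 9
Peak resource demand = 9

9


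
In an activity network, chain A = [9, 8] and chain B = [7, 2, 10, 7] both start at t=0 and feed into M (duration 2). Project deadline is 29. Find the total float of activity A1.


Forward pass: ES(A1) = sum of predecessors on chain A = 0
EF = ES + duration = 0 + 9 = 9
Backward pass: LF(M) = deadline = 29; LS(M) = 29 - 2 = 27
LF(A1) = LS(M) - sum(successors on chain A) = 27 - 8 = 19
LS = LF - duration = 19 - 9 = 10
Total float = LS - ES = 10 - 0 = 10

10


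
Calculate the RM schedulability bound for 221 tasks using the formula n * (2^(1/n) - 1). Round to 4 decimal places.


Compute 2^(1/221) = 1.0031413363
Subtract 1: 1.0031413363 - 1 = 0.0031413363
Multiply by n: 221 * 0.0031413363 = 0.6942353223
Round to 4 dp: 0.6942

0.6942


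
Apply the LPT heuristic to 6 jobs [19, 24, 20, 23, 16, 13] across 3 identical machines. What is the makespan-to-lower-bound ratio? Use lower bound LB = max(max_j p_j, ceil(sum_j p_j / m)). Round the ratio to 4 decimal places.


LPT order: [24, 23, 20, 19, 16, 13]
Machine loads after assignment: [37, 39, 39]
LPT makespan = 39
Lower bound = max(max_job, ceil(total/3)) = max(24, 39) = 39
Ratio = 39 / 39 = 1.0

1.0


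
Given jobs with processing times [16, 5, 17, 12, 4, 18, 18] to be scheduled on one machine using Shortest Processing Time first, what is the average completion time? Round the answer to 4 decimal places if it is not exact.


Sort jobs by processing time (SPT order): [4, 5, 12, 16, 17, 18, 18]
Compute completion times sequentially:
  Job 1: processing = 4, completes at 4
  Job 2: processing = 5, completes at 9
  Job 3: processing = 12, completes at 21
  Job 4: processing = 16, completes at 37
  Job 5: processing = 17, completes at 54
  Job 6: processing = 18, completes at 72
  Job 7: processing = 18, completes at 90
Sum of completion times = 287
Average completion time = 287/7 = 41.0

41.0


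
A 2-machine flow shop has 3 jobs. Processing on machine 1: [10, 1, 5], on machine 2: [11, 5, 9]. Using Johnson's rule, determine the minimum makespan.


Apply Johnson's rule:
  Group 1 (a <= b): [(2, 1, 5), (3, 5, 9), (1, 10, 11)]
  Group 2 (a > b): []
Optimal job order: [2, 3, 1]
Schedule:
  Job 2: M1 done at 1, M2 done at 6
  Job 3: M1 done at 6, M2 done at 15
  Job 1: M1 done at 16, M2 done at 27
Makespan = 27

27


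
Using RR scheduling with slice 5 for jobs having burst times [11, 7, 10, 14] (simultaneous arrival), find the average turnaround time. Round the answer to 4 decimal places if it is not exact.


Time quantum = 5
Execution trace:
  J1 runs 5 units, time = 5
  J2 runs 5 units, time = 10
  J3 runs 5 units, time = 15
  J4 runs 5 units, time = 20
  J1 runs 5 units, time = 25
  J2 runs 2 units, time = 27
  J3 runs 5 units, time = 32
  J4 runs 5 units, time = 37
  J1 runs 1 units, time = 38
  J4 runs 4 units, time = 42
Finish times: [38, 27, 32, 42]
Average turnaround = 139/4 = 34.75

34.75


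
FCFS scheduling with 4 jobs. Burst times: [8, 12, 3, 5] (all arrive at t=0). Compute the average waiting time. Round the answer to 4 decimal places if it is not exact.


FCFS order (as given): [8, 12, 3, 5]
Waiting times:
  Job 1: wait = 0
  Job 2: wait = 8
  Job 3: wait = 20
  Job 4: wait = 23
Sum of waiting times = 51
Average waiting time = 51/4 = 12.75

12.75


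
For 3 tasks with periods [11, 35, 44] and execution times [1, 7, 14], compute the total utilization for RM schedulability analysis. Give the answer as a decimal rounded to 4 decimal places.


Compute individual utilizations (exact fractions):
  Task 1: C/T = 1/11 (approx. 0.0909)
  Task 2: C/T = 7/35 = 1/5 (approx. 0.2)
  Task 3: C/T = 14/44 = 7/22 (approx. 0.3182)
Total utilization U = 1/11 + 1/5 + 7/22 = 67/110
Rounded to 4 decimal places: U = 0.6091
RM (Liu & Layland) bound for 3 tasks = 0.779763; compare with U = 67/110 (approx. 0.609091)
U <= bound, so schedulable by RM sufficient condition.

0.6091


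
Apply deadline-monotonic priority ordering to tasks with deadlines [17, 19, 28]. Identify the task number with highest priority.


Sort tasks by relative deadline (ascending):
  Task 1: deadline = 17
  Task 2: deadline = 19
  Task 3: deadline = 28
Priority order (highest first): [1, 2, 3]
Highest priority task = 1

1


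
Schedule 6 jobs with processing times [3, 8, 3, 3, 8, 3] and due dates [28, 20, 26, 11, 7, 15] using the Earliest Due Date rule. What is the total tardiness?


Sort by due date (EDD order): [(8, 7), (3, 11), (3, 15), (8, 20), (3, 26), (3, 28)]
Compute completion times and tardiness:
  Job 1: p=8, d=7, C=8, tardiness=max(0,8-7)=1
  Job 2: p=3, d=11, C=11, tardiness=max(0,11-11)=0
  Job 3: p=3, d=15, C=14, tardiness=max(0,14-15)=0
  Job 4: p=8, d=20, C=22, tardiness=max(0,22-20)=2
  Job 5: p=3, d=26, C=25, tardiness=max(0,25-26)=0
  Job 6: p=3, d=28, C=28, tardiness=max(0,28-28)=0
Total tardiness = 3

3


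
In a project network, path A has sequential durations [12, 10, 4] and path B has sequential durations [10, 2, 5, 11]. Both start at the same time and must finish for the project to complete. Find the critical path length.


Path A total = 12 + 10 + 4 = 26
Path B total = 10 + 2 + 5 + 11 = 28
Critical path = longest path = max(26, 28) = 28

28


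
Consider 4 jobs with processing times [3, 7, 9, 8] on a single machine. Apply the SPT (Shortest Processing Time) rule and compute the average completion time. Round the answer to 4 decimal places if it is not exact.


Sort jobs by processing time (SPT order): [3, 7, 8, 9]
Compute completion times sequentially:
  Job 1: processing = 3, completes at 3
  Job 2: processing = 7, completes at 10
  Job 3: processing = 8, completes at 18
  Job 4: processing = 9, completes at 27
Sum of completion times = 58
Average completion time = 58/4 = 14.5

14.5


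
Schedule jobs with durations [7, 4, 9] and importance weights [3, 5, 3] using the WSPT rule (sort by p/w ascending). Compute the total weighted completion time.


Compute p/w ratios and sort ascending (WSPT): [(4, 5), (7, 3), (9, 3)]
Compute weighted completion times:
  Job (p=4,w=5): C=4, w*C=5*4=20
  Job (p=7,w=3): C=11, w*C=3*11=33
  Job (p=9,w=3): C=20, w*C=3*20=60
Total weighted completion time = 113

113


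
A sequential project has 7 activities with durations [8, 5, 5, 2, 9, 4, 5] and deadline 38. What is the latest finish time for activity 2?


LF(activity 2) = deadline - sum of successor durations
Successors: activities 3 through 7 with durations [5, 2, 9, 4, 5]
Sum of successor durations = 25
LF = 38 - 25 = 13

13


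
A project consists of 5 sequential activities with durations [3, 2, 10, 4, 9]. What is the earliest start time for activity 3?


Activity 3 starts after activities 1 through 2 complete.
Predecessor durations: [3, 2]
ES = 3 + 2 = 5

5


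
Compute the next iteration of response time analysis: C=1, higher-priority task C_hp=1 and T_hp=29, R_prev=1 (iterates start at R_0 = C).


R_next = C + ceil(R_prev / T_hp) * C_hp
ceil(1 / 29) = ceil(0.0345) = 1
Interference = 1 * 1 = 1
R_next = 1 + 1 = 2

2


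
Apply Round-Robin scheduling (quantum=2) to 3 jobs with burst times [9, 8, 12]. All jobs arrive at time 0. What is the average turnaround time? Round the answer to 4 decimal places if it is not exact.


Time quantum = 2
Execution trace:
  J1 runs 2 units, time = 2
  J2 runs 2 units, time = 4
  J3 runs 2 units, time = 6
  J1 runs 2 units, time = 8
  J2 runs 2 units, time = 10
  J3 runs 2 units, time = 12
  J1 runs 2 units, time = 14
  J2 runs 2 units, time = 16
  J3 runs 2 units, time = 18
  J1 runs 2 units, time = 20
  J2 runs 2 units, time = 22
  J3 runs 2 units, time = 24
  J1 runs 1 units, time = 25
  J3 runs 2 units, time = 27
  J3 runs 2 units, time = 29
Finish times: [25, 22, 29]
Average turnaround = 76/3 = 25.3333

25.3333


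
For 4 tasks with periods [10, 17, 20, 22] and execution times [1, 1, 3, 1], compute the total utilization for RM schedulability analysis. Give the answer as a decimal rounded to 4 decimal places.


Compute individual utilizations (exact fractions):
  Task 1: C/T = 1/10 (approx. 0.1)
  Task 2: C/T = 1/17 (approx. 0.0588)
  Task 3: C/T = 3/20 (approx. 0.15)
  Task 4: C/T = 1/22 (approx. 0.0455)
Total utilization U = 1/10 + 1/17 + 3/20 + 1/22 = 265/748
Rounded to 4 decimal places: U = 0.3543
RM (Liu & Layland) bound for 4 tasks = 0.756828; compare with U = 265/748 (approx. 0.354278)
U <= bound, so schedulable by RM sufficient condition.

0.3543


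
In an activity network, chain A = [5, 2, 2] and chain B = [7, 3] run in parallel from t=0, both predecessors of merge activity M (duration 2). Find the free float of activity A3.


ES(A3) = sum of predecessors on chain A = 7
EF(A3) = ES + duration = 7 + 2 = 9
Successor of A3 is M. ES(M) = max(sum(A), sum(B)) = max(9, 10) = 10
Free float = ES(successor) - EF(current) = 10 - 9 = 1

1


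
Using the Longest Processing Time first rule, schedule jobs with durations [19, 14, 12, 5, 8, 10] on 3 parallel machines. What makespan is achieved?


Sort jobs in decreasing order (LPT): [19, 14, 12, 10, 8, 5]
Assign each job to the least loaded machine:
  Machine 1: jobs [19, 5], load = 24
  Machine 2: jobs [14, 8], load = 22
  Machine 3: jobs [12, 10], load = 22
Makespan = max load = 24

24


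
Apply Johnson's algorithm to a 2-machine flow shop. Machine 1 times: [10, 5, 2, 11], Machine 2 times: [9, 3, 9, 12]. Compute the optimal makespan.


Apply Johnson's rule:
  Group 1 (a <= b): [(3, 2, 9), (4, 11, 12)]
  Group 2 (a > b): [(1, 10, 9), (2, 5, 3)]
Optimal job order: [3, 4, 1, 2]
Schedule:
  Job 3: M1 done at 2, M2 done at 11
  Job 4: M1 done at 13, M2 done at 25
  Job 1: M1 done at 23, M2 done at 34
  Job 2: M1 done at 28, M2 done at 37
Makespan = 37

37


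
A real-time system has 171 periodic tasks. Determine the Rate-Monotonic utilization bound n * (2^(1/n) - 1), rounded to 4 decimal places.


Compute 2^(1/171) = 1.0040617188
Subtract 1: 1.0040617188 - 1 = 0.0040617188
Multiply by n: 171 * 0.0040617188 = 0.6945539148
Round to 4 dp: 0.6946

0.6946


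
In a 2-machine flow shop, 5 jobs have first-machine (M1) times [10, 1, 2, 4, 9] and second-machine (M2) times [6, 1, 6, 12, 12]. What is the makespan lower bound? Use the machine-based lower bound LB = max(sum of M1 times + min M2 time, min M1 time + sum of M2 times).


LB1 = sum(M1 times) + min(M2 times) = 26 + 1 = 27
LB2 = min(M1 times) + sum(M2 times) = 1 + 37 = 38
Lower bound = max(LB1, LB2) = max(27, 38) = 38

38


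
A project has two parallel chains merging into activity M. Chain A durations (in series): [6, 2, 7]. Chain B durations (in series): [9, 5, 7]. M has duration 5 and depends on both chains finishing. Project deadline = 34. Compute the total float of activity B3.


Forward pass: ES(B3) = sum of predecessors on chain B = 14
EF = ES + duration = 14 + 7 = 21
Backward pass: LF(M) = deadline = 34; LS(M) = 34 - 5 = 29
LF(B3) = LS(M) - sum(successors on chain B) = 29 - 0 = 29
LS = LF - duration = 29 - 7 = 22
Total float = LS - ES = 22 - 14 = 8

8


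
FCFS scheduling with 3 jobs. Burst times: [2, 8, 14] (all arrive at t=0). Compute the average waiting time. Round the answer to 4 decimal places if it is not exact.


FCFS order (as given): [2, 8, 14]
Waiting times:
  Job 1: wait = 0
  Job 2: wait = 2
  Job 3: wait = 10
Sum of waiting times = 12
Average waiting time = 12/3 = 4.0

4.0


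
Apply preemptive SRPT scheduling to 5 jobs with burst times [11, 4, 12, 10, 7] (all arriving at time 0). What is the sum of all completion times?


Since all jobs arrive at t=0, SRPT equals SPT ordering.
SPT order: [4, 7, 10, 11, 12]
Completion times:
  Job 1: p=4, C=4
  Job 2: p=7, C=11
  Job 3: p=10, C=21
  Job 4: p=11, C=32
  Job 5: p=12, C=44
Total completion time = 4 + 11 + 21 + 32 + 44 = 112

112


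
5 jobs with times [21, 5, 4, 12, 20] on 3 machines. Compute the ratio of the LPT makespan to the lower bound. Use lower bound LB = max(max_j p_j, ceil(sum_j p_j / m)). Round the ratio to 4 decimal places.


LPT order: [21, 20, 12, 5, 4]
Machine loads after assignment: [21, 20, 21]
LPT makespan = 21
Lower bound = max(max_job, ceil(total/3)) = max(21, 21) = 21
Ratio = 21 / 21 = 1.0

1.0


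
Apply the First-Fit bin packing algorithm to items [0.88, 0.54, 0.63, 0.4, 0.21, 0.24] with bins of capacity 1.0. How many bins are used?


Place items sequentially using First-Fit:
  Item 0.88 -> new Bin 1
  Item 0.54 -> new Bin 2
  Item 0.63 -> new Bin 3
  Item 0.4 -> Bin 2 (now 0.94)
  Item 0.21 -> Bin 3 (now 0.84)
  Item 0.24 -> new Bin 4
Total bins used = 4

4


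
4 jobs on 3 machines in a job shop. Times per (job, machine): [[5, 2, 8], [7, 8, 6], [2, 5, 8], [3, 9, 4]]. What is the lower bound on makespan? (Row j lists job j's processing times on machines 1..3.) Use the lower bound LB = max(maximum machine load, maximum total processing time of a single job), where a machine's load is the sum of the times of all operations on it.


Machine loads:
  Machine 1: 5 + 7 + 2 + 3 = 17
  Machine 2: 2 + 8 + 5 + 9 = 24
  Machine 3: 8 + 6 + 8 + 4 = 26
Max machine load = 26
Job totals:
  Job 1: 15
  Job 2: 21
  Job 3: 15
  Job 4: 16
Max job total = 21
Lower bound = max(26, 21) = 26

26


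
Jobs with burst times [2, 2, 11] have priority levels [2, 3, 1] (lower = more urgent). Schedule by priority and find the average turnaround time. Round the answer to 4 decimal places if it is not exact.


Sort by priority (ascending = highest first):
Order: [(1, 11), (2, 2), (3, 2)]
Completion times:
  Priority 1, burst=11, C=11
  Priority 2, burst=2, C=13
  Priority 3, burst=2, C=15
Average turnaround = 39/3 = 13.0

13.0


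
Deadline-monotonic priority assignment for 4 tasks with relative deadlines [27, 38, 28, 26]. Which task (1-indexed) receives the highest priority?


Sort tasks by relative deadline (ascending):
  Task 4: deadline = 26
  Task 1: deadline = 27
  Task 3: deadline = 28
  Task 2: deadline = 38
Priority order (highest first): [4, 1, 3, 2]
Highest priority task = 4

4


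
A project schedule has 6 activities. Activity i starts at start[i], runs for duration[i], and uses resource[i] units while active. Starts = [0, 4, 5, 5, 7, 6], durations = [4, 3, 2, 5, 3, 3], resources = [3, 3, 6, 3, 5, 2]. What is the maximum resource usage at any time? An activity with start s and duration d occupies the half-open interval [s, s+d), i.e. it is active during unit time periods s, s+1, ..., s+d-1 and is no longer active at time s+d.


Each activity i is active on [start_i, start_i + duration_i).
Compute total resource usage per time slot:
  t=0: active resources = [3], total = 3
  t=1: active resources = [3], total = 3
  t=2: active resources = [3], total = 3
  t=3: active resources = [3], total = 3
  t=4: active resources = [3], total = 3
  t=5: active resources = [3, 6, 3], total = 12
  t=6: active resources = [3, 6, 3, 2], total = 14
  t=7: active resources = [3, 5, 2], total = 10
  t=8: active resources = [3, 5, 2], total = 10
  t=9: active resources = [3, 5], total = 8
Peak resource demand = 14

14


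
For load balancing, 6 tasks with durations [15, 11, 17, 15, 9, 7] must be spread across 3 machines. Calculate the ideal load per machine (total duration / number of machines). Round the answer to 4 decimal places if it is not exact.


Total processing time = 15 + 11 + 17 + 15 + 9 + 7 = 74
Number of machines = 3
Ideal balanced load = 74 / 3 = 24.6667

24.6667


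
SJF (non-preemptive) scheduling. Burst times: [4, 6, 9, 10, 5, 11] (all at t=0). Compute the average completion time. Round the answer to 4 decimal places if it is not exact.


SJF order (ascending): [4, 5, 6, 9, 10, 11]
Completion times:
  Job 1: burst=4, C=4
  Job 2: burst=5, C=9
  Job 3: burst=6, C=15
  Job 4: burst=9, C=24
  Job 5: burst=10, C=34
  Job 6: burst=11, C=45
Average completion = 131/6 = 21.8333

21.8333


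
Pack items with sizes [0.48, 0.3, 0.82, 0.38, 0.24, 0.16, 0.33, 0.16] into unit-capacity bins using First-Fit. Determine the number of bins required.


Place items sequentially using First-Fit:
  Item 0.48 -> new Bin 1
  Item 0.3 -> Bin 1 (now 0.78)
  Item 0.82 -> new Bin 2
  Item 0.38 -> new Bin 3
  Item 0.24 -> Bin 3 (now 0.62)
  Item 0.16 -> Bin 1 (now 0.94)
  Item 0.33 -> Bin 3 (now 0.95)
  Item 0.16 -> Bin 2 (now 0.98)
Total bins used = 3

3


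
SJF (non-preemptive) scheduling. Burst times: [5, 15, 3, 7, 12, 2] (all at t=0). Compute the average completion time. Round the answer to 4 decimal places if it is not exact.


SJF order (ascending): [2, 3, 5, 7, 12, 15]
Completion times:
  Job 1: burst=2, C=2
  Job 2: burst=3, C=5
  Job 3: burst=5, C=10
  Job 4: burst=7, C=17
  Job 5: burst=12, C=29
  Job 6: burst=15, C=44
Average completion = 107/6 = 17.8333

17.8333


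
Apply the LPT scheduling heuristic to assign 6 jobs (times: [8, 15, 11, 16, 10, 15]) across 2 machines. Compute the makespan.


Sort jobs in decreasing order (LPT): [16, 15, 15, 11, 10, 8]
Assign each job to the least loaded machine:
  Machine 1: jobs [16, 11, 10], load = 37
  Machine 2: jobs [15, 15, 8], load = 38
Makespan = max load = 38

38


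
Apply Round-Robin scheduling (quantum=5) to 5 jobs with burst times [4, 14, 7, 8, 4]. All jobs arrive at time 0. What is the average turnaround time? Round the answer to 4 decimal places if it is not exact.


Time quantum = 5
Execution trace:
  J1 runs 4 units, time = 4
  J2 runs 5 units, time = 9
  J3 runs 5 units, time = 14
  J4 runs 5 units, time = 19
  J5 runs 4 units, time = 23
  J2 runs 5 units, time = 28
  J3 runs 2 units, time = 30
  J4 runs 3 units, time = 33
  J2 runs 4 units, time = 37
Finish times: [4, 37, 30, 33, 23]
Average turnaround = 127/5 = 25.4

25.4


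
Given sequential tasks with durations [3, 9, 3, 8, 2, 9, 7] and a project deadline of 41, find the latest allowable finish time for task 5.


LF(activity 5) = deadline - sum of successor durations
Successors: activities 6 through 7 with durations [9, 7]
Sum of successor durations = 16
LF = 41 - 16 = 25

25


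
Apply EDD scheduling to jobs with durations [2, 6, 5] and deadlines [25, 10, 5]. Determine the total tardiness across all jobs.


Sort by due date (EDD order): [(5, 5), (6, 10), (2, 25)]
Compute completion times and tardiness:
  Job 1: p=5, d=5, C=5, tardiness=max(0,5-5)=0
  Job 2: p=6, d=10, C=11, tardiness=max(0,11-10)=1
  Job 3: p=2, d=25, C=13, tardiness=max(0,13-25)=0
Total tardiness = 1

1


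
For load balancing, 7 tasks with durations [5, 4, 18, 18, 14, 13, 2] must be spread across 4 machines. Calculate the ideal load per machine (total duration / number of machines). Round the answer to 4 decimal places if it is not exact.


Total processing time = 5 + 4 + 18 + 18 + 14 + 13 + 2 = 74
Number of machines = 4
Ideal balanced load = 74 / 4 = 18.5

18.5


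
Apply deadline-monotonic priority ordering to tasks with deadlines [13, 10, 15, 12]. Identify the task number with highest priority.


Sort tasks by relative deadline (ascending):
  Task 2: deadline = 10
  Task 4: deadline = 12
  Task 1: deadline = 13
  Task 3: deadline = 15
Priority order (highest first): [2, 4, 1, 3]
Highest priority task = 2

2


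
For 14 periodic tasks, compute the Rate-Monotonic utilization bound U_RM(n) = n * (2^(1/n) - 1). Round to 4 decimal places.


Compute 2^(1/14) = 1.0507566387
Subtract 1: 1.0507566387 - 1 = 0.0507566387
Multiply by n: 14 * 0.0507566387 = 0.7105929418
Round to 4 dp: 0.7106

0.7106


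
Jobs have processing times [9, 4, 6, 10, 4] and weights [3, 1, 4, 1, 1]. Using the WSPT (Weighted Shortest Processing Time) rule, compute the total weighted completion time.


Compute p/w ratios and sort ascending (WSPT): [(6, 4), (9, 3), (4, 1), (4, 1), (10, 1)]
Compute weighted completion times:
  Job (p=6,w=4): C=6, w*C=4*6=24
  Job (p=9,w=3): C=15, w*C=3*15=45
  Job (p=4,w=1): C=19, w*C=1*19=19
  Job (p=4,w=1): C=23, w*C=1*23=23
  Job (p=10,w=1): C=33, w*C=1*33=33
Total weighted completion time = 144

144


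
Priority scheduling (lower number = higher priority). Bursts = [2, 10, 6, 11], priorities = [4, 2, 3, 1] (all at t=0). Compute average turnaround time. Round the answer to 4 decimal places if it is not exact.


Sort by priority (ascending = highest first):
Order: [(1, 11), (2, 10), (3, 6), (4, 2)]
Completion times:
  Priority 1, burst=11, C=11
  Priority 2, burst=10, C=21
  Priority 3, burst=6, C=27
  Priority 4, burst=2, C=29
Average turnaround = 88/4 = 22.0

22.0


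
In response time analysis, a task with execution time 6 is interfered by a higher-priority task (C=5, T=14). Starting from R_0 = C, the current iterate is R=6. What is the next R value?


R_next = C + ceil(R_prev / T_hp) * C_hp
ceil(6 / 14) = ceil(0.4286) = 1
Interference = 1 * 5 = 5
R_next = 6 + 5 = 11

11


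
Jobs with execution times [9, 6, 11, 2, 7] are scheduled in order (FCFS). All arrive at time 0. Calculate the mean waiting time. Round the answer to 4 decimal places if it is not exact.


FCFS order (as given): [9, 6, 11, 2, 7]
Waiting times:
  Job 1: wait = 0
  Job 2: wait = 9
  Job 3: wait = 15
  Job 4: wait = 26
  Job 5: wait = 28
Sum of waiting times = 78
Average waiting time = 78/5 = 15.6

15.6


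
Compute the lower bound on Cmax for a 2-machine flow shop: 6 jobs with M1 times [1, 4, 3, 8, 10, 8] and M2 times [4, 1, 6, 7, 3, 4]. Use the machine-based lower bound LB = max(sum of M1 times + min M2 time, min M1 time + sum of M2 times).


LB1 = sum(M1 times) + min(M2 times) = 34 + 1 = 35
LB2 = min(M1 times) + sum(M2 times) = 1 + 25 = 26
Lower bound = max(LB1, LB2) = max(35, 26) = 35

35


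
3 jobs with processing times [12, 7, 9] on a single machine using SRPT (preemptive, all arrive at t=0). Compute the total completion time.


Since all jobs arrive at t=0, SRPT equals SPT ordering.
SPT order: [7, 9, 12]
Completion times:
  Job 1: p=7, C=7
  Job 2: p=9, C=16
  Job 3: p=12, C=28
Total completion time = 7 + 16 + 28 = 51

51


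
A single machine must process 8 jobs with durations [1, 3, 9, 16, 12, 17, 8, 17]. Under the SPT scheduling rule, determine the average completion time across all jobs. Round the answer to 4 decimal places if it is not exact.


Sort jobs by processing time (SPT order): [1, 3, 8, 9, 12, 16, 17, 17]
Compute completion times sequentially:
  Job 1: processing = 1, completes at 1
  Job 2: processing = 3, completes at 4
  Job 3: processing = 8, completes at 12
  Job 4: processing = 9, completes at 21
  Job 5: processing = 12, completes at 33
  Job 6: processing = 16, completes at 49
  Job 7: processing = 17, completes at 66
  Job 8: processing = 17, completes at 83
Sum of completion times = 269
Average completion time = 269/8 = 33.625

33.625


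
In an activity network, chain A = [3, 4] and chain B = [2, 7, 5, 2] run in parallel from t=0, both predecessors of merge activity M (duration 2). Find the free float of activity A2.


ES(A2) = sum of predecessors on chain A = 3
EF(A2) = ES + duration = 3 + 4 = 7
Successor of A2 is M. ES(M) = max(sum(A), sum(B)) = max(7, 16) = 16
Free float = ES(successor) - EF(current) = 16 - 7 = 9

9


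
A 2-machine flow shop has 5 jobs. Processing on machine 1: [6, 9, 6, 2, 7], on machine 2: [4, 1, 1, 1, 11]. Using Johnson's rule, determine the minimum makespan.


Apply Johnson's rule:
  Group 1 (a <= b): [(5, 7, 11)]
  Group 2 (a > b): [(1, 6, 4), (2, 9, 1), (3, 6, 1), (4, 2, 1)]
Optimal job order: [5, 1, 2, 3, 4]
Schedule:
  Job 5: M1 done at 7, M2 done at 18
  Job 1: M1 done at 13, M2 done at 22
  Job 2: M1 done at 22, M2 done at 23
  Job 3: M1 done at 28, M2 done at 29
  Job 4: M1 done at 30, M2 done at 31
Makespan = 31

31


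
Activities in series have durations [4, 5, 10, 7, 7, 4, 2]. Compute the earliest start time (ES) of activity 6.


Activity 6 starts after activities 1 through 5 complete.
Predecessor durations: [4, 5, 10, 7, 7]
ES = 4 + 5 + 10 + 7 + 7 = 33

33


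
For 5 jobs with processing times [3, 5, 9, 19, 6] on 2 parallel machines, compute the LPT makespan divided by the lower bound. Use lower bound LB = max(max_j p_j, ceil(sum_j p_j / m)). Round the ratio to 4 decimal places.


LPT order: [19, 9, 6, 5, 3]
Machine loads after assignment: [22, 20]
LPT makespan = 22
Lower bound = max(max_job, ceil(total/2)) = max(19, 21) = 21
Ratio = 22 / 21 = 1.0476

1.0476


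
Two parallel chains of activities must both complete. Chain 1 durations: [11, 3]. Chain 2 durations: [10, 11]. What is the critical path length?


Path A total = 11 + 3 = 14
Path B total = 10 + 11 = 21
Critical path = longest path = max(14, 21) = 21

21


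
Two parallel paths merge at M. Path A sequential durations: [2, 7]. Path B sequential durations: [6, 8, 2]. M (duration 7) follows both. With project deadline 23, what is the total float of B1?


Forward pass: ES(B1) = sum of predecessors on chain B = 0
EF = ES + duration = 0 + 6 = 6
Backward pass: LF(M) = deadline = 23; LS(M) = 23 - 7 = 16
LF(B1) = LS(M) - sum(successors on chain B) = 16 - 10 = 6
LS = LF - duration = 6 - 6 = 0
Total float = LS - ES = 0 - 0 = 0

0


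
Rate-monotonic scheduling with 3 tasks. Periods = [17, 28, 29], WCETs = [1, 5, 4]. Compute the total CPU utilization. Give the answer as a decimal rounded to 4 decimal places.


Compute individual utilizations (exact fractions):
  Task 1: C/T = 1/17 (approx. 0.0588)
  Task 2: C/T = 5/28 (approx. 0.1786)
  Task 3: C/T = 4/29 (approx. 0.1379)
Total utilization U = 1/17 + 5/28 + 4/29 = 5181/13804
Rounded to 4 decimal places: U = 0.3753
RM (Liu & Layland) bound for 3 tasks = 0.779763; compare with U = 5181/13804 (approx. 0.375326)
U <= bound, so schedulable by RM sufficient condition.

0.3753


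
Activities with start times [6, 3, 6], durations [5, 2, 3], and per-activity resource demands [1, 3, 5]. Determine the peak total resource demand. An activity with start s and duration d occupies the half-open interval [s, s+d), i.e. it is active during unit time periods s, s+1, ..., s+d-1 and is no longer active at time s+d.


Each activity i is active on [start_i, start_i + duration_i).
Compute total resource usage per time slot:
  t=0: active resources = [], total = 0
  t=1: active resources = [], total = 0
  t=2: active resources = [], total = 0
  t=3: active resources = [3], total = 3
  t=4: active resources = [3], total = 3
  t=5: active resources = [], total = 0
  t=6: active resources = [1, 5], total = 6
  t=7: active resources = [1, 5], total = 6
  t=8: active resources = [1, 5], total = 6
  t=9: active resources = [1], total = 1
  t=10: active resources = [1], total = 1
Peak resource demand = 6

6


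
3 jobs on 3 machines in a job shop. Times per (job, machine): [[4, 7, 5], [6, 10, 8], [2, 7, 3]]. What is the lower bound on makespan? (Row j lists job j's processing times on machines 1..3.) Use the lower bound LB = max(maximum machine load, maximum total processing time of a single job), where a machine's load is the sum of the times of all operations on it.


Machine loads:
  Machine 1: 4 + 6 + 2 = 12
  Machine 2: 7 + 10 + 7 = 24
  Machine 3: 5 + 8 + 3 = 16
Max machine load = 24
Job totals:
  Job 1: 16
  Job 2: 24
  Job 3: 12
Max job total = 24
Lower bound = max(24, 24) = 24

24


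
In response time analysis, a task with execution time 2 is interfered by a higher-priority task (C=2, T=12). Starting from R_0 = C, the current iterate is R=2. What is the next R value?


R_next = C + ceil(R_prev / T_hp) * C_hp
ceil(2 / 12) = ceil(0.1667) = 1
Interference = 1 * 2 = 2
R_next = 2 + 2 = 4

4


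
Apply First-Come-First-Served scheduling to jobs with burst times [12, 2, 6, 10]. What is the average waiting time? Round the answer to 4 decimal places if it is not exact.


FCFS order (as given): [12, 2, 6, 10]
Waiting times:
  Job 1: wait = 0
  Job 2: wait = 12
  Job 3: wait = 14
  Job 4: wait = 20
Sum of waiting times = 46
Average waiting time = 46/4 = 11.5

11.5
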